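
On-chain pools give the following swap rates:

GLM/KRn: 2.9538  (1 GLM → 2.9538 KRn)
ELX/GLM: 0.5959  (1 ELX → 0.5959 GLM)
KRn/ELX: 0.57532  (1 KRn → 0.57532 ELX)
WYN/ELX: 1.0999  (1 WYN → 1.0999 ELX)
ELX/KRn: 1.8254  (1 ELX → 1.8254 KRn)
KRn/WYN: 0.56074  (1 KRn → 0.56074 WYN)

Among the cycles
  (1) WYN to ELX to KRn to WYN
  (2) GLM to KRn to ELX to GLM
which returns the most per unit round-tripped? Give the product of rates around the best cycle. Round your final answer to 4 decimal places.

1.1258

(1) 1.0999 × 1.8254 × 0.56074 = 1.12583
(2) 2.9538 × 0.57532 × 0.5959 = 1.01266
Highest is cycle (1) at 1.1258 (>1, arbitrage).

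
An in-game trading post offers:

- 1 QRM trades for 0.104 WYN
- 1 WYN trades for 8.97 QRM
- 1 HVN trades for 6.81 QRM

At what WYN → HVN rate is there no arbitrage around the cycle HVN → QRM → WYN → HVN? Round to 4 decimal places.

Known legs of the cycle: 6.81 × 0.104 = 0.70824
For no arbitrage the full-cycle product must be 1, so the missing rate is 1 / 0.70824 ≈ 1.411951.

1.4120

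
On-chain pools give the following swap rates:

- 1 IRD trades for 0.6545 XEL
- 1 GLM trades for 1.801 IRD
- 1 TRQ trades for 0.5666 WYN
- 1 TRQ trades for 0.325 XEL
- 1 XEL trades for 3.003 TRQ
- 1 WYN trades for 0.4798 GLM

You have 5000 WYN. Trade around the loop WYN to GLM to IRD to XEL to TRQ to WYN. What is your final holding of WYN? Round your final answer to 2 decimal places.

4811.56

5000 WYN × 0.4798 = 2399 GLM
2399 GLM × 1.801 = 4320.599 IRD
4320.599 IRD × 0.6545 = 2827.8320455 XEL
2827.8320455 XEL × 3.003 = 8491.9796326365 TRQ
8491.9796326365 TRQ × 0.5666 = 4811.5556598518409 WYN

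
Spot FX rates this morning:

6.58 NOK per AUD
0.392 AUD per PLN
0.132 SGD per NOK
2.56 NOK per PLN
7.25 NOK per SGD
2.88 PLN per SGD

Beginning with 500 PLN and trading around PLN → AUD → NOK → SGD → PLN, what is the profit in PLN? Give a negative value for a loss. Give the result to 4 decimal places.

500 PLN × 0.392 = 196 AUD
196 AUD × 6.58 = 1289.68 NOK
1289.68 NOK × 0.132 = 170.23776 SGD
170.23776 SGD × 2.88 = 490.2847488 PLN
Net change: 490.2847488 − 500 = -9.7152512 PLN

-9.7153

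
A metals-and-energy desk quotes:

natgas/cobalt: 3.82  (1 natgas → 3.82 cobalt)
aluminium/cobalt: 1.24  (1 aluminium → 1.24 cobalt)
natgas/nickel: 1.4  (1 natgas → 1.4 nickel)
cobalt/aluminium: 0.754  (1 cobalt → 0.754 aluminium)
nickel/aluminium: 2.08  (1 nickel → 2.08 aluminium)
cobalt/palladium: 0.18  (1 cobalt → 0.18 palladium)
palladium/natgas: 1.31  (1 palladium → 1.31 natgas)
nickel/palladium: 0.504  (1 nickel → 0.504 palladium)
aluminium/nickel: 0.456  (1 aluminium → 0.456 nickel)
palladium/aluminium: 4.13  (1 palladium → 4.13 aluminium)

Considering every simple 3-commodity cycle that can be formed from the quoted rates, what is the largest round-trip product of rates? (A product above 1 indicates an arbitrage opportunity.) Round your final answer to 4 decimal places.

nickel→palladium→aluminium→nickel: 0.504 × 4.13 × 0.456 = 0.94917
nickel→palladium→natgas→nickel: 0.504 × 1.31 × 1.4 = 0.92434
cobalt→palladium→aluminium→cobalt: 0.18 × 4.13 × 1.24 = 0.92182
cobalt→palladium→natgas→cobalt: 0.18 × 1.31 × 3.82 = 0.90076
Maximum is nickel→palladium→aluminium→nickel at 0.9492; no arbitrage — every cycle loses value.

0.9492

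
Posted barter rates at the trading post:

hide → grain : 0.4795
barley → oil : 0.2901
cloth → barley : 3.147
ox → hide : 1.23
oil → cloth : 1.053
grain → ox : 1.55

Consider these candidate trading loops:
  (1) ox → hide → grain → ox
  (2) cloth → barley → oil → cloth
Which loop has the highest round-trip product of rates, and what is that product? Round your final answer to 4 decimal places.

(1) 1.23 × 0.4795 × 1.55 = 0.91417
(2) 3.147 × 0.2901 × 1.053 = 0.96133
Highest is cycle (2) at 0.9613 (≤1, no arbitrage).

0.9613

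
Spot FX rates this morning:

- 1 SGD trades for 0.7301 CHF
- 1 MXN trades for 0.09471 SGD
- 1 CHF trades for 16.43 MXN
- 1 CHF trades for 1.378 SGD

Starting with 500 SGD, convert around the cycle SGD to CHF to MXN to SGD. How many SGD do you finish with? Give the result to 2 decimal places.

568.05

500 SGD × 0.7301 = 365.05 CHF
365.05 CHF × 16.43 = 5997.7715 MXN
5997.7715 MXN × 0.09471 = 568.048938765 SGD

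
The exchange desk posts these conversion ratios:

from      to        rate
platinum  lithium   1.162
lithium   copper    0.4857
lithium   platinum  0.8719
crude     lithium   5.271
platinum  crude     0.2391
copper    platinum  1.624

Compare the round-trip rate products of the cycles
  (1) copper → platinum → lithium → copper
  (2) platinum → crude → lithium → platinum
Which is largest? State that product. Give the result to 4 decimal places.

1.0989

(1) 1.624 × 1.162 × 0.4857 = 0.91656
(2) 0.2391 × 5.271 × 0.8719 = 1.09885
Highest is cycle (2) at 1.0989 (>1, arbitrage).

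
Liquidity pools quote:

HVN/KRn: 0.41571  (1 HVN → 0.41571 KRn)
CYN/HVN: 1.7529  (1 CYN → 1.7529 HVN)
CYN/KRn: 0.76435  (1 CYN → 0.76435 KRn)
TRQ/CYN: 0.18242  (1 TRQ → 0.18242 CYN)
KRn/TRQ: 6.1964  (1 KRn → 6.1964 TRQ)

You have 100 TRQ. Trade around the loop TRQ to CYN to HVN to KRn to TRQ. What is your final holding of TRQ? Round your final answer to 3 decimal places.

100 TRQ × 0.18242 = 18.242 CYN
18.242 CYN × 1.7529 = 31.9764018 HVN
31.9764018 HVN × 0.41571 = 13.292909992278 KRn
13.292909992278 KRn × 6.1964 = 82.3681874761513992 TRQ

82.368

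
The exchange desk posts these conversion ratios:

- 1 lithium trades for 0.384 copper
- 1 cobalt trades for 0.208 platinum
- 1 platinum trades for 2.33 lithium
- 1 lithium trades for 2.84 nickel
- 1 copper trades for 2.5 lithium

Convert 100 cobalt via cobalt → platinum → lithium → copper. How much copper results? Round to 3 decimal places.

100 cobalt × 0.208 = 20.8 platinum
20.8 platinum × 2.33 = 48.464 lithium
48.464 lithium × 0.384 = 18.610176 copper

18.610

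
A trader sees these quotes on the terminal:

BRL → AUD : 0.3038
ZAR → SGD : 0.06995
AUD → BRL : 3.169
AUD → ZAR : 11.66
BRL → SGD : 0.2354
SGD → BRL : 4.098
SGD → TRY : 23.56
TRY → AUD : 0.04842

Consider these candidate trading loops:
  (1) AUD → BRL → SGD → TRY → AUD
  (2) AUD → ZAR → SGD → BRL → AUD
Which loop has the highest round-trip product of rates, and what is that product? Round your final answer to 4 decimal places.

1.0154

(1) 3.169 × 0.2354 × 23.56 × 0.04842 = 0.85100
(2) 11.66 × 0.06995 × 4.098 × 0.3038 = 1.01542
Highest is cycle (2) at 1.0154 (>1, arbitrage).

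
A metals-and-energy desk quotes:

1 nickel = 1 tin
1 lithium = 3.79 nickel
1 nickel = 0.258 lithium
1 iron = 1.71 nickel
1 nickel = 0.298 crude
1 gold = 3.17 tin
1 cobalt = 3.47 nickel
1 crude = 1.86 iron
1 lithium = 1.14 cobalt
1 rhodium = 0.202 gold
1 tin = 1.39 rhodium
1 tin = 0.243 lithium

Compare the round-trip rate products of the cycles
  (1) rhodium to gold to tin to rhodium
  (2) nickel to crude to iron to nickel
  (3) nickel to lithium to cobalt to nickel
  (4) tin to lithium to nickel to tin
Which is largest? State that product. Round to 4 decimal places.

1.0206

(1) 0.202 × 3.17 × 1.39 = 0.89007
(2) 0.298 × 1.86 × 1.71 = 0.94782
(3) 0.258 × 1.14 × 3.47 = 1.02060
(4) 0.243 × 3.79 × 1 = 0.92097
Highest is cycle (3) at 1.0206 (>1, arbitrage).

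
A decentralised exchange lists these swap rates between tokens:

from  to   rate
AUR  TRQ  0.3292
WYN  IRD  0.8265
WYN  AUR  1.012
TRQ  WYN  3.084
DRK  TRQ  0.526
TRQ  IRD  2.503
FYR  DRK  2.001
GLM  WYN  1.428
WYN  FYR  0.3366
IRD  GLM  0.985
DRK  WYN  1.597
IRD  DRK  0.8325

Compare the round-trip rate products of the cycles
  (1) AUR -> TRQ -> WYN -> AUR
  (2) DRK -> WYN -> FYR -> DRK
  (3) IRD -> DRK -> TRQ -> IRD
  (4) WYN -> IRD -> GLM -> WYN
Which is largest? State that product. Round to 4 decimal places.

1.1625

(1) 0.3292 × 3.084 × 1.012 = 1.02744
(2) 1.597 × 0.3366 × 2.001 = 1.07564
(3) 0.8325 × 0.526 × 2.503 = 1.09605
(4) 0.8265 × 0.985 × 1.428 = 1.16254
Highest is cycle (4) at 1.1625 (>1, arbitrage).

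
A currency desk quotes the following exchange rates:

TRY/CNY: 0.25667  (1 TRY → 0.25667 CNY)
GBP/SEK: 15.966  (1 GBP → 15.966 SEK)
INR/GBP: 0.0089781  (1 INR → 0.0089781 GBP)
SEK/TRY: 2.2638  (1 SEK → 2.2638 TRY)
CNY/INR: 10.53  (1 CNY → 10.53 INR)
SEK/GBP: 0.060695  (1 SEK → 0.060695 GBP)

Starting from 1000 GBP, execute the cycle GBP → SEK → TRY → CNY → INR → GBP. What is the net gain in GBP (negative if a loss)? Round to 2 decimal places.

-122.95

1000 GBP × 15.966 = 15966 SEK
15966 SEK × 2.2638 = 36143.8308 TRY
36143.8308 TRY × 0.25667 = 9277.037051436 CNY
9277.037051436 CNY × 10.53 = 97687.20015162108 INR
97687.20015162108 INR × 0.0089781 = 877.045451681269218348 GBP
Net change: 877.045451681269218348 − 1000 = -122.954548318730781652 GBP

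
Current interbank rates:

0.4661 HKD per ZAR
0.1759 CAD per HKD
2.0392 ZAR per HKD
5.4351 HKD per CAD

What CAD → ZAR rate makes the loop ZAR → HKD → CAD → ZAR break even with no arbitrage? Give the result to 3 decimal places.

Known legs of the cycle: 0.4661 × 0.1759 = 0.08198699
For no arbitrage the full-cycle product must be 1, so the missing rate is 1 / 0.08198699 ≈ 12.19706.

12.197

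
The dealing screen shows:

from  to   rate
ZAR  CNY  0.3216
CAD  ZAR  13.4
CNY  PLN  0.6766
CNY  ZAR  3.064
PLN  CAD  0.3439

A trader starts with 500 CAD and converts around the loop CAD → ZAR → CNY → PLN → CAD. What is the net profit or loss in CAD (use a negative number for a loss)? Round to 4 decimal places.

500 CAD × 13.4 = 6700 ZAR
6700 ZAR × 0.3216 = 2154.72 CNY
2154.72 CNY × 0.6766 = 1457.883552 PLN
1457.883552 PLN × 0.3439 = 501.3661535328 CAD
Net change: 501.3661535328 − 500 = 1.3661535328 CAD

1.3662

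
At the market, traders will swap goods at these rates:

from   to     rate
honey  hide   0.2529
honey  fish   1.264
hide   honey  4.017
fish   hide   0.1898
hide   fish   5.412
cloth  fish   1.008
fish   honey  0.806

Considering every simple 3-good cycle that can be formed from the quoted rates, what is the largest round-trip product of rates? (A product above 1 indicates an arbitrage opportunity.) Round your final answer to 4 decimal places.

hide→fish→honey→hide: 5.412 × 0.806 × 0.2529 = 1.10317
hide→honey→fish→hide: 4.017 × 1.264 × 0.1898 = 0.96371
Maximum is hide→fish→honey→hide at 1.1032; arbitrage exists.

1.1032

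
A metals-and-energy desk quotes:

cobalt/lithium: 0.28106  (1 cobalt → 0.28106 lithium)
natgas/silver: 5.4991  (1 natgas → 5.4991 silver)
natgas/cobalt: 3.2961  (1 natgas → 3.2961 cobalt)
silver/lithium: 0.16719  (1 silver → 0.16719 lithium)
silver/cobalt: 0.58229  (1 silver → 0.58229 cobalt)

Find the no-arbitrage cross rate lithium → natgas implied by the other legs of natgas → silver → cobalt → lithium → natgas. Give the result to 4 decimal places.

1.1111

Known legs of the cycle: 5.4991 × 0.58229 × 0.28106 = 0.89997405811534
For no arbitrage the full-cycle product must be 1, so the missing rate is 1 / 0.89997405811534 ≈ 1.111143.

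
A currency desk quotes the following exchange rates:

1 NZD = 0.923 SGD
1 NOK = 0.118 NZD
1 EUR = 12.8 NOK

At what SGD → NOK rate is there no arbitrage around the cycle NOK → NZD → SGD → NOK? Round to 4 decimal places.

9.1816

Known legs of the cycle: 0.118 × 0.923 = 0.108914
For no arbitrage the full-cycle product must be 1, so the missing rate is 1 / 0.108914 ≈ 9.181556.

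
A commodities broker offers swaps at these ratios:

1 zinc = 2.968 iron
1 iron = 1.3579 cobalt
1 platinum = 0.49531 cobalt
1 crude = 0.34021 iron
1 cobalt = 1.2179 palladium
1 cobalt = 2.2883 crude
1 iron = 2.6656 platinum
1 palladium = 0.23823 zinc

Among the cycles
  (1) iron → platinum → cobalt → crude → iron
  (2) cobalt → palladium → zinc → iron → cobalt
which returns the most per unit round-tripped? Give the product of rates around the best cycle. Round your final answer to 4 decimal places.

1.1693

(1) 2.6656 × 0.49531 × 2.2883 × 0.34021 = 1.02786
(2) 1.2179 × 0.23823 × 2.968 × 1.3579 = 1.16934
Highest is cycle (2) at 1.1693 (>1, arbitrage).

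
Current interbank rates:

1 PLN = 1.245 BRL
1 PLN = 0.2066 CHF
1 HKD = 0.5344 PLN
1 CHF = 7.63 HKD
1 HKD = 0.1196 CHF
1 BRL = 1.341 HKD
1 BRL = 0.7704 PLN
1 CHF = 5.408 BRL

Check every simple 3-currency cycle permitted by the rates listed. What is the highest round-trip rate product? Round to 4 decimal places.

PLN→BRL→HKD→PLN: 1.245 × 1.341 × 0.5344 = 0.89220
HKD→CHF→BRL→HKD: 0.1196 × 5.408 × 1.341 = 0.86735
PLN→CHF→BRL→PLN: 0.2066 × 5.408 × 0.7704 = 0.86076
PLN→CHF→HKD→PLN: 0.2066 × 7.63 × 0.5344 = 0.84241
Maximum is PLN→BRL→HKD→PLN at 0.8922; no arbitrage — every cycle loses value.

0.8922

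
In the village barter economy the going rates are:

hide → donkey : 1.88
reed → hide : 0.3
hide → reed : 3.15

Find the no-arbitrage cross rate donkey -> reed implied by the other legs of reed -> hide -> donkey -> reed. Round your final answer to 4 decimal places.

1.7730

Known legs of the cycle: 0.3 × 1.88 = 0.564
For no arbitrage the full-cycle product must be 1, so the missing rate is 1 / 0.564 ≈ 1.773050.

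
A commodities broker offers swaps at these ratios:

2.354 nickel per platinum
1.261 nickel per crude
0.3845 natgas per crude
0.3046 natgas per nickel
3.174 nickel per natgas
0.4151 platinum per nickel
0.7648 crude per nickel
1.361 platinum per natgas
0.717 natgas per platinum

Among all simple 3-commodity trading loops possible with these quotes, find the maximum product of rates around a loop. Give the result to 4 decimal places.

0.9759

nickel→natgas→platinum→nickel: 0.3046 × 1.361 × 2.354 = 0.97588
nickel→platinum→natgas→nickel: 0.4151 × 0.717 × 3.174 = 0.94467
nickel→crude→natgas→nickel: 0.7648 × 0.3845 × 3.174 = 0.93336
Maximum is nickel→natgas→platinum→nickel at 0.9759; no arbitrage — every cycle loses value.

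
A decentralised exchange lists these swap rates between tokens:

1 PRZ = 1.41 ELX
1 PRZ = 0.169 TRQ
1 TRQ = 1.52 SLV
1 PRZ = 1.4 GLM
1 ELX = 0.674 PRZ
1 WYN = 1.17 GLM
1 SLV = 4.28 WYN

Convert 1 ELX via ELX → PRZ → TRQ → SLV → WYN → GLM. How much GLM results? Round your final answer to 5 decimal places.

0.86700

1 ELX × 0.674 = 0.674 PRZ
0.674 PRZ × 0.169 = 0.113906 TRQ
0.113906 TRQ × 1.52 = 0.17313712 SLV
0.17313712 SLV × 4.28 = 0.7410268736 WYN
0.7410268736 WYN × 1.17 = 0.867001442112 GLM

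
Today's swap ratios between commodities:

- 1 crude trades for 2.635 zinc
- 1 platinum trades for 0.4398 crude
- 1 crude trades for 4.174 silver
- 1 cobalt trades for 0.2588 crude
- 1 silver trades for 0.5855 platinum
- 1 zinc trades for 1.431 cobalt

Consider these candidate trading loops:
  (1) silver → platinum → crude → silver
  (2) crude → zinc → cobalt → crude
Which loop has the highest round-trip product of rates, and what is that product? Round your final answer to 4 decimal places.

1.0748

(1) 0.5855 × 0.4398 × 4.174 = 1.07482
(2) 2.635 × 1.431 × 0.2588 = 0.97585
Highest is cycle (1) at 1.0748 (>1, arbitrage).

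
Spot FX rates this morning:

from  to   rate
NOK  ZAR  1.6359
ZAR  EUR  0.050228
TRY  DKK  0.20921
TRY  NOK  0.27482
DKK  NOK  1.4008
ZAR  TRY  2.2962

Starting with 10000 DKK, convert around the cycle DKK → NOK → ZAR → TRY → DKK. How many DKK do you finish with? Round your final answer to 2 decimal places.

11008.42

10000 DKK × 1.4008 = 14008 NOK
14008 NOK × 1.6359 = 22915.6872 ZAR
22915.6872 ZAR × 2.2962 = 52619.00094864 TRY
52619.00094864 TRY × 0.20921 = 11008.4211884649744 DKK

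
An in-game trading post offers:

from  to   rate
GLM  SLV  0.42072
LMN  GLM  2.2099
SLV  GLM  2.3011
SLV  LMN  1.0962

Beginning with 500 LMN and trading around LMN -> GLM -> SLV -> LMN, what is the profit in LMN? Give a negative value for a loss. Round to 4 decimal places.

9.5955

500 LMN × 2.2099 = 1104.95 GLM
1104.95 GLM × 0.42072 = 464.874564 SLV
464.874564 SLV × 1.0962 = 509.5954970568 LMN
Net change: 509.5954970568 − 500 = 9.5954970568 LMN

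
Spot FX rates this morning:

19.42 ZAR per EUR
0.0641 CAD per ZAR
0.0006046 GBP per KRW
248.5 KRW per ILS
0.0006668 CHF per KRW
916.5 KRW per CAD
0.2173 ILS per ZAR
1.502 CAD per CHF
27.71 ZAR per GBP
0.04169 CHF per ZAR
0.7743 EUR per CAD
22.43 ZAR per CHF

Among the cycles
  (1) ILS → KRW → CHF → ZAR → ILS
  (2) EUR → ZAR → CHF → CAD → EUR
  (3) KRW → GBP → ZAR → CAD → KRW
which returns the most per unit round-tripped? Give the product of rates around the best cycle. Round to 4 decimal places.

0.9842

(1) 248.5 × 0.0006668 × 22.43 × 0.2173 = 0.80763
(2) 19.42 × 0.04169 × 1.502 × 0.7743 = 0.94159
(3) 0.0006046 × 27.71 × 0.0641 × 916.5 = 0.98423
Highest is cycle (3) at 0.9842 (≤1, no arbitrage).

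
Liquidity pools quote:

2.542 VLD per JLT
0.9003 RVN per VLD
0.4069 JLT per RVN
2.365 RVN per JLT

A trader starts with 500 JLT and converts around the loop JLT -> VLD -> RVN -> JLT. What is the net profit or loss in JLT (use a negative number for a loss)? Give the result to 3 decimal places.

-34.392

500 JLT × 2.542 = 1271 VLD
1271 VLD × 0.9003 = 1144.2813 RVN
1144.2813 RVN × 0.4069 = 465.60806097 JLT
Net change: 465.60806097 − 500 = -34.39193903 JLT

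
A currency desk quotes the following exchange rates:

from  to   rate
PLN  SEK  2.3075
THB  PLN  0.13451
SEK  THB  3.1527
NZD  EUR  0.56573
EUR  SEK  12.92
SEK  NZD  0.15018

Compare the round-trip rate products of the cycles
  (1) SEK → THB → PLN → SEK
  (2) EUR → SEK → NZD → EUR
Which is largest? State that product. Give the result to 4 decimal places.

(1) 3.1527 × 0.13451 × 2.3075 = 0.97854
(2) 12.92 × 0.15018 × 0.56573 = 1.09770
Highest is cycle (2) at 1.0977 (>1, arbitrage).

1.0977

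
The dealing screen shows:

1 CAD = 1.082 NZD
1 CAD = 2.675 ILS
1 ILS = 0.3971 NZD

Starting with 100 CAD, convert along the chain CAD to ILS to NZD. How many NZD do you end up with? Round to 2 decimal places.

100 CAD × 2.675 = 267.5 ILS
267.5 ILS × 0.3971 = 106.22425 NZD

106.22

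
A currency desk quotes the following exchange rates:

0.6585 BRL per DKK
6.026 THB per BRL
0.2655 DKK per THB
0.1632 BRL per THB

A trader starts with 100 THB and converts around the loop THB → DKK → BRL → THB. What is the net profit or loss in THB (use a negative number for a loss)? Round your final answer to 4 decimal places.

5.3536

100 THB × 0.2655 = 26.55 DKK
26.55 DKK × 0.6585 = 17.483175 BRL
17.483175 BRL × 6.026 = 105.35361255 THB
Net change: 105.35361255 − 100 = 5.35361255 THB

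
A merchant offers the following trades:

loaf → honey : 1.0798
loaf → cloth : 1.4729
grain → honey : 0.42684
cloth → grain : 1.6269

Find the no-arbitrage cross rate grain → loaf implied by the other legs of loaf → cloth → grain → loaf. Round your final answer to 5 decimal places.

Known legs of the cycle: 1.4729 × 1.6269 = 2.39626101
For no arbitrage the full-cycle product must be 1, so the missing rate is 1 / 2.39626101 ≈ 0.4173168.

0.41732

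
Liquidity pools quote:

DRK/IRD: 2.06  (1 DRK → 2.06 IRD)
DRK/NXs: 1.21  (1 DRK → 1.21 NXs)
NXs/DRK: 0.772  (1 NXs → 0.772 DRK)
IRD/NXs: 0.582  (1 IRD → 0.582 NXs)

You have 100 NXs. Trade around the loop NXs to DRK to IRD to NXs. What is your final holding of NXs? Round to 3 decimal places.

92.557

100 NXs × 0.772 = 77.2 DRK
77.2 DRK × 2.06 = 159.032 IRD
159.032 IRD × 0.582 = 92.556624 NXs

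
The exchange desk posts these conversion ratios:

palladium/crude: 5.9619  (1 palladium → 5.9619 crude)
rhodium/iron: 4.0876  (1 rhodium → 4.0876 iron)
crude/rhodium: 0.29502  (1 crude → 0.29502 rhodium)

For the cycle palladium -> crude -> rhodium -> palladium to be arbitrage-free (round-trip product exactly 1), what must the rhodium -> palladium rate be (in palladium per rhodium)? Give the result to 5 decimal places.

0.56854

Known legs of the cycle: 5.9619 × 0.29502 = 1.758879738
For no arbitrage the full-cycle product must be 1, so the missing rate is 1 / 1.758879738 ≈ 0.5685437.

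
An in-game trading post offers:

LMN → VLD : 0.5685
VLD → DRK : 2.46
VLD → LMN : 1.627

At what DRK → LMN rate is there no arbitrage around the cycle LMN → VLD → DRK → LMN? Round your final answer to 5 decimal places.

Known legs of the cycle: 0.5685 × 2.46 = 1.39851
For no arbitrage the full-cycle product must be 1, so the missing rate is 1 / 1.39851 ≈ 0.7150467.

0.71505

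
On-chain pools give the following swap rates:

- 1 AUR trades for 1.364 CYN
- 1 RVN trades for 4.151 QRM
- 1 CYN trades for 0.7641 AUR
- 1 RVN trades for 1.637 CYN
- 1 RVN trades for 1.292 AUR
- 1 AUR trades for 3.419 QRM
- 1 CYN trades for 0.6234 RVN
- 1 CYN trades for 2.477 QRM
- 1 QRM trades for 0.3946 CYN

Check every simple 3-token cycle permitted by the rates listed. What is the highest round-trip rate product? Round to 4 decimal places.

1.0986

AUR→CYN→RVN→AUR: 1.364 × 0.6234 × 1.292 = 1.09861
QRM→CYN→AUR→QRM: 0.3946 × 0.7641 × 3.419 = 1.03088
QRM→CYN→RVN→QRM: 0.3946 × 0.6234 × 4.151 = 1.02112
Maximum is AUR→CYN→RVN→AUR at 1.0986; arbitrage exists.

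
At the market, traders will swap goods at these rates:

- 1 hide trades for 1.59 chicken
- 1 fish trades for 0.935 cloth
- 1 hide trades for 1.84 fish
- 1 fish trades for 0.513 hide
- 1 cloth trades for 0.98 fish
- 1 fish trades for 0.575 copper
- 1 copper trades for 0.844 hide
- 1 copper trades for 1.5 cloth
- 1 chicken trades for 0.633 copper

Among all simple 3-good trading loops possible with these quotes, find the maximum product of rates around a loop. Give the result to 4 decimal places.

0.8930

hide→fish→copper→hide: 1.84 × 0.575 × 0.844 = 0.89295
hide→chicken→copper→hide: 1.59 × 0.633 × 0.844 = 0.84946
cloth→fish→copper→cloth: 0.98 × 0.575 × 1.5 = 0.84525
Maximum is hide→fish→copper→hide at 0.8930; no arbitrage — every cycle loses value.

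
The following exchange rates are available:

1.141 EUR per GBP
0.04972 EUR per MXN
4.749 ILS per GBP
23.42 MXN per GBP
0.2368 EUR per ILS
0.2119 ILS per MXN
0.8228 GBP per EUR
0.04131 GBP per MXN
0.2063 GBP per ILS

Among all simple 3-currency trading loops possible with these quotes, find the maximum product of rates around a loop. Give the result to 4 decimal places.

1.0238

ILS→GBP→MXN→ILS: 0.2063 × 23.42 × 0.2119 = 1.02380
GBP→MXN→EUR→GBP: 23.42 × 0.04972 × 0.8228 = 0.95810
ILS→EUR→GBP→ILS: 0.2368 × 0.8228 × 4.749 = 0.92529
Maximum is ILS→GBP→MXN→ILS at 1.0238; arbitrage exists.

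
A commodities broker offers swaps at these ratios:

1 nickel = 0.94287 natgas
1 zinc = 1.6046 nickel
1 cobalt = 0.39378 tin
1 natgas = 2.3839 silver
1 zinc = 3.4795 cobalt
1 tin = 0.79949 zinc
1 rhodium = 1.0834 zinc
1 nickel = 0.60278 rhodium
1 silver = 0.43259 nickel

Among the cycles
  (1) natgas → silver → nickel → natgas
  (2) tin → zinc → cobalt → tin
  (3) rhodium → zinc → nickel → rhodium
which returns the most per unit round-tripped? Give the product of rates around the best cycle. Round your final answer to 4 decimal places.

1.0954

(1) 2.3839 × 0.43259 × 0.94287 = 0.97234
(2) 0.79949 × 3.4795 × 0.39378 = 1.09543
(3) 1.0834 × 1.6046 × 0.60278 = 1.04789
Highest is cycle (2) at 1.0954 (>1, arbitrage).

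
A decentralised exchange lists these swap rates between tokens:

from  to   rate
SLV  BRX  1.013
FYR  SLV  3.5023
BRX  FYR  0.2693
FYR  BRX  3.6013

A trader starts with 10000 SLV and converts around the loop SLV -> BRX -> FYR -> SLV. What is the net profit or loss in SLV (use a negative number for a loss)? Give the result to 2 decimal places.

10000 SLV × 1.013 = 10130 BRX
10130 BRX × 0.2693 = 2728.009 FYR
2728.009 FYR × 3.5023 = 9554.3059207 SLV
Net change: 9554.3059207 − 10000 = -445.6940793 SLV

-445.69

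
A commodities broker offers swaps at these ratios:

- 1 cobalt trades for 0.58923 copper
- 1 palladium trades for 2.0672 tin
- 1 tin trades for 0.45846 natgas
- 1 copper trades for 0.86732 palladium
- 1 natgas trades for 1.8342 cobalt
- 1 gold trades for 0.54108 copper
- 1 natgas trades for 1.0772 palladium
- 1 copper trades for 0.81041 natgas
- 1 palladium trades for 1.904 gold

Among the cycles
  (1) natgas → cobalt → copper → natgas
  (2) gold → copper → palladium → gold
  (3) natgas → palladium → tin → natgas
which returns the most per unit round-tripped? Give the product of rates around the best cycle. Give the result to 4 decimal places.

1.0209

(1) 1.8342 × 0.58923 × 0.81041 = 0.87586
(2) 0.54108 × 0.86732 × 1.904 = 0.89353
(3) 1.0772 × 2.0672 × 0.45846 = 1.02089
Highest is cycle (3) at 1.0209 (>1, arbitrage).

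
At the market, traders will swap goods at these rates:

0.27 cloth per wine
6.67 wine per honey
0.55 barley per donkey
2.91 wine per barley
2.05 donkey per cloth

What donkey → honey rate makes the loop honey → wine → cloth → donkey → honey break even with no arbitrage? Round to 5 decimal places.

0.27087

Known legs of the cycle: 6.67 × 0.27 × 2.05 = 3.691845
For no arbitrage the full-cycle product must be 1, so the missing rate is 1 / 3.691845 ≈ 0.2708673.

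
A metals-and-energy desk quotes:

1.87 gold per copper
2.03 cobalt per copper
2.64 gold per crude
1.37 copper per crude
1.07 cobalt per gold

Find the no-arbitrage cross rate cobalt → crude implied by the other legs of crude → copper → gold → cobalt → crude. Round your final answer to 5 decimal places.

0.36480

Known legs of the cycle: 1.37 × 1.87 × 1.07 = 2.741233
For no arbitrage the full-cycle product must be 1, so the missing rate is 1 / 2.741233 ≈ 0.3647993.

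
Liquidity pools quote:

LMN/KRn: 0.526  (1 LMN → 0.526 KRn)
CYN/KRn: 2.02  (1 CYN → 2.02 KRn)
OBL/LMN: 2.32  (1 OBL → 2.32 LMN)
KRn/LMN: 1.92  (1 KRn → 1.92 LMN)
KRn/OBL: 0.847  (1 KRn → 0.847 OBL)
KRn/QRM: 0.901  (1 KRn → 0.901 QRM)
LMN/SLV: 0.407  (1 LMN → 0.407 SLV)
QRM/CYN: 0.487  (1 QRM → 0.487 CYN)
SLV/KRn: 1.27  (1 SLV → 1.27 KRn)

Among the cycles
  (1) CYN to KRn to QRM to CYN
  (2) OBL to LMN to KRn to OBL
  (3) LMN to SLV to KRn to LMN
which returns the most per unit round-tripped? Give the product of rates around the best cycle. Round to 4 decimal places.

(1) 2.02 × 0.901 × 0.487 = 0.88635
(2) 2.32 × 0.526 × 0.847 = 1.03361
(3) 0.407 × 1.27 × 1.92 = 0.99243
Highest is cycle (2) at 1.0336 (>1, arbitrage).

1.0336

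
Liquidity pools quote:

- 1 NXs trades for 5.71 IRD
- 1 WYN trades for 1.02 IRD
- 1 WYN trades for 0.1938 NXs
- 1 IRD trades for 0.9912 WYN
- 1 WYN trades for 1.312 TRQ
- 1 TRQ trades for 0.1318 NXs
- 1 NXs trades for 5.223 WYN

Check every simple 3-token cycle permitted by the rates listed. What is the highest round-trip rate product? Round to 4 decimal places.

NXs→IRD→WYN→NXs: 5.71 × 0.9912 × 0.1938 = 1.09686
TRQ→NXs→WYN→TRQ: 0.1318 × 5.223 × 1.312 = 0.90317
Maximum is NXs→IRD→WYN→NXs at 1.0969; arbitrage exists.

1.0969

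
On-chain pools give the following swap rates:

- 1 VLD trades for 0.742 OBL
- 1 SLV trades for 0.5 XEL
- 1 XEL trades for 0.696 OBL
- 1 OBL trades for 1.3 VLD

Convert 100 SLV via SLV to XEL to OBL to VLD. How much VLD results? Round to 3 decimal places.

45.240

100 SLV × 0.5 = 50 XEL
50 XEL × 0.696 = 34.8 OBL
34.8 OBL × 1.3 = 45.24 VLD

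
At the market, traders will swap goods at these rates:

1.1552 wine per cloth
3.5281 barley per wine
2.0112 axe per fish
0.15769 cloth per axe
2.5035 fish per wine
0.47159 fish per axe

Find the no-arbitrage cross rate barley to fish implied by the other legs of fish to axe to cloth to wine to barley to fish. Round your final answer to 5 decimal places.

0.77365

Known legs of the cycle: 2.0112 × 0.15769 × 1.1552 × 3.5281 = 1.29258014324814336
For no arbitrage the full-cycle product must be 1, so the missing rate is 1 / 1.29258014324814336 ≈ 0.7736464.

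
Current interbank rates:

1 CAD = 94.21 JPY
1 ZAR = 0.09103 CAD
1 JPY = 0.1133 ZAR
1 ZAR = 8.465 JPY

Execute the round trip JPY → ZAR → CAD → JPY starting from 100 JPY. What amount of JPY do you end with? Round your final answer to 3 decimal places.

100 JPY × 0.1133 = 11.33 ZAR
11.33 ZAR × 0.09103 = 1.0313699 CAD
1.0313699 CAD × 94.21 = 97.165358279 JPY

97.165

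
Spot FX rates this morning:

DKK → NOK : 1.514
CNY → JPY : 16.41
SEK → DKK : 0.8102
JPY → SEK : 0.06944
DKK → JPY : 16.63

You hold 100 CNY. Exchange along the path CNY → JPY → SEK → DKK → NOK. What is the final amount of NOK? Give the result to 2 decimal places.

139.78

100 CNY × 16.41 = 1641 JPY
1641 JPY × 0.06944 = 113.95104 SEK
113.95104 SEK × 0.8102 = 92.323132608 DKK
92.323132608 DKK × 1.514 = 139.777222768512 NOK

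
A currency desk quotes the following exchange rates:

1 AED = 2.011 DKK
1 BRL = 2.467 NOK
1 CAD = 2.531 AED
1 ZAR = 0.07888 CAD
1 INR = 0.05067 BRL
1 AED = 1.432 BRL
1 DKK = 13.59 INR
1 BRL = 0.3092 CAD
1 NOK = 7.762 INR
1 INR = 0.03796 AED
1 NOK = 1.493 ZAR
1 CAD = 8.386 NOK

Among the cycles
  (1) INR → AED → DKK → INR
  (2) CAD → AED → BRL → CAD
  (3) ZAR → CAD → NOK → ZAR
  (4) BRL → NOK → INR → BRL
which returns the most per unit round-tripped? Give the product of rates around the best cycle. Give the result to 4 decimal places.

(1) 0.03796 × 2.011 × 13.59 = 1.03743
(2) 2.531 × 1.432 × 0.3092 = 1.12066
(3) 0.07888 × 8.386 × 1.493 = 0.98760
(4) 2.467 × 7.762 × 0.05067 = 0.97027
Highest is cycle (2) at 1.1207 (>1, arbitrage).

1.1207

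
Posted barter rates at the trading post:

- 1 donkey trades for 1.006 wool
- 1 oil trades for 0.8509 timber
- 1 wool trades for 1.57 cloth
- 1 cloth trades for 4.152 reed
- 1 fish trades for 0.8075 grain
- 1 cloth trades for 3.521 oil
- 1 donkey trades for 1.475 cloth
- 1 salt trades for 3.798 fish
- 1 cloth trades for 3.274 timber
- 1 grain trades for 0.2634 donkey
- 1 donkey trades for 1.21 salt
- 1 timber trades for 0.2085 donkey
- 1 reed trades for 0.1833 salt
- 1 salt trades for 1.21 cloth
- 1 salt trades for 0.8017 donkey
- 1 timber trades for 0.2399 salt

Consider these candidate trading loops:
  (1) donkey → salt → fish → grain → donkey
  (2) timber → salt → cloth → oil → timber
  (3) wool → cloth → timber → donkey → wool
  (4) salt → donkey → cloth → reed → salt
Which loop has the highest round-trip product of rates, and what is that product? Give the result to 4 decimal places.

(1) 1.21 × 3.798 × 0.8075 × 0.2634 = 0.97746
(2) 0.2399 × 1.21 × 3.521 × 0.8509 = 0.86968
(3) 1.57 × 3.274 × 0.2085 × 1.006 = 1.07816
(4) 0.8017 × 1.475 × 4.152 × 0.1833 = 0.89996
Highest is cycle (3) at 1.0782 (>1, arbitrage).

1.0782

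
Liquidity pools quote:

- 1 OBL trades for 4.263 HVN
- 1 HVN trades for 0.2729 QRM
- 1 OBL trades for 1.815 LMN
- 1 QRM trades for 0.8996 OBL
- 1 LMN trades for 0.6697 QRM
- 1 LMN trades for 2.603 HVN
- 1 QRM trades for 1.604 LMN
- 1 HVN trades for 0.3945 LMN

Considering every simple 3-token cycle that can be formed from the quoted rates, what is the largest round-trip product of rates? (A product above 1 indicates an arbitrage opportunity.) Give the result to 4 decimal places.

HVN→QRM→LMN→HVN: 0.2729 × 1.604 × 2.603 = 1.13942
OBL→LMN→QRM→OBL: 1.815 × 0.6697 × 0.8996 = 1.09347
OBL→HVN→QRM→OBL: 4.263 × 0.2729 × 0.8996 = 1.04657
Maximum is HVN→QRM→LMN→HVN at 1.1394; arbitrage exists.

1.1394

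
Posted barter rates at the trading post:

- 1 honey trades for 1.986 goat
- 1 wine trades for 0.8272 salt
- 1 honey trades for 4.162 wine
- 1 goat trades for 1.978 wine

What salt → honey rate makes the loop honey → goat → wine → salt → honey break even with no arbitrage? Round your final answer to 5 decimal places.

Known legs of the cycle: 1.986 × 1.978 × 0.8272 = 3.2494963776
For no arbitrage the full-cycle product must be 1, so the missing rate is 1 / 3.2494963776 ≈ 0.3077400.

0.30774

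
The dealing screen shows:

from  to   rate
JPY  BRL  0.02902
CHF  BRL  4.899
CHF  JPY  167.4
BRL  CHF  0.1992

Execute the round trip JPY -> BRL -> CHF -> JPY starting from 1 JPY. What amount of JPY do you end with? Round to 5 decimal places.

0.96770

1 JPY × 0.02902 = 0.02902 BRL
0.02902 BRL × 0.1992 = 0.005780784 CHF
0.005780784 CHF × 167.4 = 0.9677032416 JPY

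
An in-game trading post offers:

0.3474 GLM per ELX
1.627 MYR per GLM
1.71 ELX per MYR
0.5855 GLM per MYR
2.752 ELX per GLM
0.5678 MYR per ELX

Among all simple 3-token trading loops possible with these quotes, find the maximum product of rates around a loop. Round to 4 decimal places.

GLM→MYR→ELX→GLM: 1.627 × 1.71 × 0.3474 = 0.96653
GLM→ELX→MYR→GLM: 2.752 × 0.5678 × 0.5855 = 0.91489
Maximum is GLM→MYR→ELX→GLM at 0.9665; no arbitrage — every cycle loses value.

0.9665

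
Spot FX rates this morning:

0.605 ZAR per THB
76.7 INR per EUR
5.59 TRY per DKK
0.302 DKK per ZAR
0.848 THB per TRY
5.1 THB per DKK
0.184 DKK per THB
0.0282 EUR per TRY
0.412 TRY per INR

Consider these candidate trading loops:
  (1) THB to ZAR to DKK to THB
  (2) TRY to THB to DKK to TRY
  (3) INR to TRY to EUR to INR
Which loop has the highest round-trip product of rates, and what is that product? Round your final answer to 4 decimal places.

0.9318

(1) 0.605 × 0.302 × 5.1 = 0.93182
(2) 0.848 × 0.184 × 5.59 = 0.87222
(3) 0.412 × 0.0282 × 76.7 = 0.89113
Highest is cycle (1) at 0.9318 (≤1, no arbitrage).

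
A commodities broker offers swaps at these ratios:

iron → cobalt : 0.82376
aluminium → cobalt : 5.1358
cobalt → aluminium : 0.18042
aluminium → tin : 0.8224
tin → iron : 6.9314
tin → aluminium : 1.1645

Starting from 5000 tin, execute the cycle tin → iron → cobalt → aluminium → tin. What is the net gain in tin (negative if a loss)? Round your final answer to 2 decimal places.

-763.97

5000 tin × 6.9314 = 34657 iron
34657 iron × 0.82376 = 28549.05032 cobalt
28549.05032 cobalt × 0.18042 = 5150.8196587344 aluminium
5150.8196587344 aluminium × 0.8224 = 4236.03408734317056 tin
Net change: 4236.03408734317056 − 5000 = -763.96591265682944 tin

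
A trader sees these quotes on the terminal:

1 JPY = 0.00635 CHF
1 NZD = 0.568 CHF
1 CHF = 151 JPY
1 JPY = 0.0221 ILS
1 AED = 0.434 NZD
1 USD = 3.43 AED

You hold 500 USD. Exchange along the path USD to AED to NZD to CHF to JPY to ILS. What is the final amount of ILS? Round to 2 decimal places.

500 USD × 3.43 = 1715 AED
1715 AED × 0.434 = 744.31 NZD
744.31 NZD × 0.568 = 422.76808 CHF
422.76808 CHF × 151 = 63837.98008 JPY
63837.98008 JPY × 0.0221 = 1410.819359768 ILS

1410.82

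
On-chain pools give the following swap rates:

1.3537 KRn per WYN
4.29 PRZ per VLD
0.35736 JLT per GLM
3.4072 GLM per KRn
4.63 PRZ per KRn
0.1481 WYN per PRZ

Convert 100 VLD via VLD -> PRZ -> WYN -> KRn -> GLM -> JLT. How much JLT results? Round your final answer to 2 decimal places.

100 VLD × 4.29 = 429 PRZ
429 PRZ × 0.1481 = 63.5349 WYN
63.5349 WYN × 1.3537 = 86.00719413 KRn
86.00719413 KRn × 3.4072 = 293.043711839736 GLM
293.043711839736 GLM × 0.35736 = 104.72210086304805696 JLT

104.72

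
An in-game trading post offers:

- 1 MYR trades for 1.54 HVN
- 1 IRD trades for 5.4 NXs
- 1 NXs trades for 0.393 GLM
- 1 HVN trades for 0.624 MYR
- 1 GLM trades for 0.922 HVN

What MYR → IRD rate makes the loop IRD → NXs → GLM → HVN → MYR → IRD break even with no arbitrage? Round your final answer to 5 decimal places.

0.81903

Known legs of the cycle: 5.4 × 0.393 × 0.922 × 0.624 = 1.2209610816
For no arbitrage the full-cycle product must be 1, so the missing rate is 1 / 1.2209610816 ≈ 0.8190269.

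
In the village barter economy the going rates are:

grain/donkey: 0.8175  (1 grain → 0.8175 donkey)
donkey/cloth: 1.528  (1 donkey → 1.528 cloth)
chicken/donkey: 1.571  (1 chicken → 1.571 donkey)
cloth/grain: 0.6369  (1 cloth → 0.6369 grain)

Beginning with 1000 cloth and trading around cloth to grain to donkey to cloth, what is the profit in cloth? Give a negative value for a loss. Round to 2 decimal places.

-204.42

1000 cloth × 0.6369 = 636.9 grain
636.9 grain × 0.8175 = 520.66575 donkey
520.66575 donkey × 1.528 = 795.577266 cloth
Net change: 795.577266 − 1000 = -204.422734 cloth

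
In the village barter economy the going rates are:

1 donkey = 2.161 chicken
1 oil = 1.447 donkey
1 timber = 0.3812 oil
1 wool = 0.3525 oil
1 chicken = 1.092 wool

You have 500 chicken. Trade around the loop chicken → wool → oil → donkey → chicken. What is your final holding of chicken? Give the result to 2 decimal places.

601.83

500 chicken × 1.092 = 546 wool
546 wool × 0.3525 = 192.465 oil
192.465 oil × 1.447 = 278.496855 donkey
278.496855 donkey × 2.161 = 601.831703655 chicken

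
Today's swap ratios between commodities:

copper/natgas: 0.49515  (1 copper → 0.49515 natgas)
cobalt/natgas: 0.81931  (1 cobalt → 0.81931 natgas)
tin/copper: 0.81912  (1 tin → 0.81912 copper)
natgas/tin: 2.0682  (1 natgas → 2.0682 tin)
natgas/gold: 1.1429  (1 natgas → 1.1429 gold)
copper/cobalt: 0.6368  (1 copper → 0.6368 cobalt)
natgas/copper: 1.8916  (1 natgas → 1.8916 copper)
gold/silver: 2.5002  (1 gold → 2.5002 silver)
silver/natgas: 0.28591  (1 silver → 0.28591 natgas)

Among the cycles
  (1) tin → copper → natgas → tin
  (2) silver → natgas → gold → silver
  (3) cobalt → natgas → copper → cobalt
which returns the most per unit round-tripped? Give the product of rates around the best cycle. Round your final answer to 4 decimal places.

(1) 0.81912 × 0.49515 × 2.0682 = 0.83884
(2) 0.28591 × 1.1429 × 2.5002 = 0.81698
(3) 0.81931 × 1.8916 × 0.6368 = 0.98692
Highest is cycle (3) at 0.9869 (≤1, no arbitrage).

0.9869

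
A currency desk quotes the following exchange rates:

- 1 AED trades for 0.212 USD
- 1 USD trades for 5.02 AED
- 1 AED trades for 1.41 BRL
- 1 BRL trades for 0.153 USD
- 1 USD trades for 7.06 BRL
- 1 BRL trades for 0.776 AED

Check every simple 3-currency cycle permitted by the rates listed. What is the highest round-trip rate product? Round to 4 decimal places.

1.1615

AED→USD→BRL→AED: 0.212 × 7.06 × 0.776 = 1.16145
AED→BRL→USD→AED: 1.41 × 0.153 × 5.02 = 1.08296
Maximum is AED→USD→BRL→AED at 1.1615; arbitrage exists.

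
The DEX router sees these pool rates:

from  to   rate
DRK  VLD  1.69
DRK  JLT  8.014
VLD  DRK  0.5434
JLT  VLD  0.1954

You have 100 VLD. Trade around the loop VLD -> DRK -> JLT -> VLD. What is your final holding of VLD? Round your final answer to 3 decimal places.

85.093

100 VLD × 0.5434 = 54.34 DRK
54.34 DRK × 8.014 = 435.48076 JLT
435.48076 JLT × 0.1954 = 85.092940504 VLD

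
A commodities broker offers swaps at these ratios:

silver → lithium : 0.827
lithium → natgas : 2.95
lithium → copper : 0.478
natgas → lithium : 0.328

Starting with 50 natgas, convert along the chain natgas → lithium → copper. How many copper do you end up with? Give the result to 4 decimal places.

7.8392

50 natgas × 0.328 = 16.4 lithium
16.4 lithium × 0.478 = 7.8392 copper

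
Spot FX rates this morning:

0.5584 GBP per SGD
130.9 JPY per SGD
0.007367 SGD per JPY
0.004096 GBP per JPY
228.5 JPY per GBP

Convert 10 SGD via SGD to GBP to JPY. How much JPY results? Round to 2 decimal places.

1275.94

10 SGD × 0.5584 = 5.584 GBP
5.584 GBP × 228.5 = 1275.944 JPY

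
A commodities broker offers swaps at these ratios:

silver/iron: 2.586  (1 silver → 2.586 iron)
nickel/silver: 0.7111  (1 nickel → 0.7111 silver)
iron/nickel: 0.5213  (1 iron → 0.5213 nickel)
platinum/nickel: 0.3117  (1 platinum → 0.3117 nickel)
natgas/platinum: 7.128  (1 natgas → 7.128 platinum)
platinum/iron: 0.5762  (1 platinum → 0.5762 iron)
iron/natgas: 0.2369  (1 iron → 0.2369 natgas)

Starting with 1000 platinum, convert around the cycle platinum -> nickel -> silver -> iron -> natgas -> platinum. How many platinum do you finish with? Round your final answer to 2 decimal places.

1000 platinum × 0.3117 = 311.7 nickel
311.7 nickel × 0.7111 = 221.64987 silver
221.64987 silver × 2.586 = 573.18656382 iron
573.18656382 iron × 0.2369 = 135.787896968958 natgas
135.787896968958 natgas × 7.128 = 967.896129594732624 platinum

967.90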